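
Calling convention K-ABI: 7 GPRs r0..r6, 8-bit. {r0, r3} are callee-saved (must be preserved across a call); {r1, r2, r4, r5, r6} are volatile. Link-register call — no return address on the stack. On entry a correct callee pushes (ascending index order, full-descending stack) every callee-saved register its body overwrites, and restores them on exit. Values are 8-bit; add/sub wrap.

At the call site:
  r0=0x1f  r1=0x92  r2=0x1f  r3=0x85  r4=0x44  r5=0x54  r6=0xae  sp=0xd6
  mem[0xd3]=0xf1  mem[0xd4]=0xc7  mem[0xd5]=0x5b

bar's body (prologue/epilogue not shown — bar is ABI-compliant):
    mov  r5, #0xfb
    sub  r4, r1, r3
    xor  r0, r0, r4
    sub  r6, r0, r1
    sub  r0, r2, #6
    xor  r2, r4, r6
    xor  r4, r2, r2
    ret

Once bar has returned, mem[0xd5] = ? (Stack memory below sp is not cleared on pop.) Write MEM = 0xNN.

MEM = 0x1f

prologue: push r0 -> mem[0xd5]=0x1f, sp=0xd5
body[0] mov  r5, #0xfb -> r5=0xfb
body[1] sub  r4, r1, r3 -> r4=0x0d
body[2] xor  r0, r0, r4 -> r0=0x12
body[3] sub  r6, r0, r1 -> r6=0x80
body[4] sub  r0, r2, #6 -> r0=0x19
body[5] xor  r2, r4, r6 -> r2=0x8d
body[6] xor  r4, r2, r2 -> r4=0x00
epilogue: pop r0=0x1f, sp=0xd6
prologue pushed ['r0'] at ['0xd5']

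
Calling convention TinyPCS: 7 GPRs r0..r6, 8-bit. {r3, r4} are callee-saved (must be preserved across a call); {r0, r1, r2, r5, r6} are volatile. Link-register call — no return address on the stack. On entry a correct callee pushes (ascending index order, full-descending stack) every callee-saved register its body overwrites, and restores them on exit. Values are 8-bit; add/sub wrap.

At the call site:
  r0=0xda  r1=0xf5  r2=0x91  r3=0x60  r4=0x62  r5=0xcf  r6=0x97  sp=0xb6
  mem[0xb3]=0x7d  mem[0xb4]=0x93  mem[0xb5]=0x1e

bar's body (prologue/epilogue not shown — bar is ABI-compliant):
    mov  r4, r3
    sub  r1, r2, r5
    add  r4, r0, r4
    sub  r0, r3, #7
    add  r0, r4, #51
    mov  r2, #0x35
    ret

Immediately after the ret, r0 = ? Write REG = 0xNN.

REG = 0x6d

prologue: push r4 → mem[0xb5]=0x62, sp=0xb5
body[0] mov  r4, r3 → r4=0x60
body[1] sub  r1, r2, r5 → r1=0xc2
body[2] add  r4, r0, r4 → r4=0x3a
body[3] sub  r0, r3, #7 → r0=0x59
body[4] add  r0, r4, #51 → r0=0x6d
body[5] mov  r2, #0x35 → r2=0x35
epilogue: pop r4=0x62, sp=0xb6
r0 is caller-saved → body value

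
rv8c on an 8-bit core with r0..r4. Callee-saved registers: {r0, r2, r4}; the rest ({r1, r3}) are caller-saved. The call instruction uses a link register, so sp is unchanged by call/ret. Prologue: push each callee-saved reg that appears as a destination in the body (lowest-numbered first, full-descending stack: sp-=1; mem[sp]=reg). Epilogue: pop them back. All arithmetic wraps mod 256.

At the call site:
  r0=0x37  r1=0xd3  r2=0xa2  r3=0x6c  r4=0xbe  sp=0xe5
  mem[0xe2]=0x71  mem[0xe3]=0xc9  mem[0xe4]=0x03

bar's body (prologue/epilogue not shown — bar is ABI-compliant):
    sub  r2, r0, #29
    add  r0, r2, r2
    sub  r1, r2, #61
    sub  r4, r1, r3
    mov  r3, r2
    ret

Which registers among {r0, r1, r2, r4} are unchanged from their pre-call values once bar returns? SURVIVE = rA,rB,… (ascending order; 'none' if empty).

prologue: push r0 -> mem[0xe4]=0x37, sp=0xe4
prologue: push r2 -> mem[0xe3]=0xa2, sp=0xe3
prologue: push r4 -> mem[0xe2]=0xbe, sp=0xe2
body[0] sub  r2, r0, #29 -> r2=0x1a
body[1] add  r0, r2, r2 -> r0=0x34
body[2] sub  r1, r2, #61 -> r1=0xdd
body[3] sub  r4, r1, r3 -> r4=0x71
body[4] mov  r3, r2 -> r3=0x1a
epilogue: pop r4=0xbe, sp=0xe3
epilogue: pop r2=0xa2, sp=0xe4
epilogue: pop r0=0x37, sp=0xe5
r0: callee-saved, written=True
r1: caller-saved, written=True
r2: callee-saved, written=True
r4: callee-saved, written=True

SURVIVE = r0,r2,r4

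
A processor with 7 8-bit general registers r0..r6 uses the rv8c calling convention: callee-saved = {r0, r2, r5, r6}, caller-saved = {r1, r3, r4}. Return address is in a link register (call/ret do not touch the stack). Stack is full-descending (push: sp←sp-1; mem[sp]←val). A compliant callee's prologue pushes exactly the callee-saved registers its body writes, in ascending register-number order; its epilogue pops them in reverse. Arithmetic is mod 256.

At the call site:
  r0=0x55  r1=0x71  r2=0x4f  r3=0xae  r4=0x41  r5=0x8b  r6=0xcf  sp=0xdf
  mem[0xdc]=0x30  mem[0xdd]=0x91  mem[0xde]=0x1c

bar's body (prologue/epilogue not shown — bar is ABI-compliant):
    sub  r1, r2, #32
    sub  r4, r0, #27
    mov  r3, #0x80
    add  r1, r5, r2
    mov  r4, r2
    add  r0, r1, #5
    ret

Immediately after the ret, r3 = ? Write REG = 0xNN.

prologue: push r0 → mem[0xde]=0x55, sp=0xde
body[0] sub  r1, r2, #32 → r1=0x2f
body[1] sub  r4, r0, #27 → r4=0x3a
body[2] mov  r3, #0x80 → r3=0x80
body[3] add  r1, r5, r2 → r1=0xda
body[4] mov  r4, r2 → r4=0x4f
body[5] add  r0, r1, #5 → r0=0xdf
epilogue: pop r0=0x55, sp=0xdf
r3 is caller-saved → body value

REG = 0x80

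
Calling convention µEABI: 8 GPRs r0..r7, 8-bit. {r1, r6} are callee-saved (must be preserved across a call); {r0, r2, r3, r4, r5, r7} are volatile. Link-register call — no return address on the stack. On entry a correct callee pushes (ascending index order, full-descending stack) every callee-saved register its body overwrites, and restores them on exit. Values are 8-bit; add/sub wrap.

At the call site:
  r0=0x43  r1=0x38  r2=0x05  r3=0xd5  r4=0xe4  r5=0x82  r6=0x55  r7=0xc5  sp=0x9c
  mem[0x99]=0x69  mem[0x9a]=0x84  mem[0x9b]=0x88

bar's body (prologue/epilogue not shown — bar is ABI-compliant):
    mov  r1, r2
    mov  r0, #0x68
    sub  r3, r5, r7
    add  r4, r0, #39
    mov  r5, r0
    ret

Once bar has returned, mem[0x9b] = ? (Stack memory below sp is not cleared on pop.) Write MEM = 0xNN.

MEM = 0x38

prologue: push r1 → mem[0x9b]=0x38, sp=0x9b
body[0] mov  r1, r2 → r1=0x05
body[1] mov  r0, #0x68 → r0=0x68
body[2] sub  r3, r5, r7 → r3=0xbd
body[3] add  r4, r0, #39 → r4=0x8f
body[4] mov  r5, r0 → r5=0x68
epilogue: pop r1=0x38, sp=0x9c
prologue pushed ['r1'] at ['0x9b']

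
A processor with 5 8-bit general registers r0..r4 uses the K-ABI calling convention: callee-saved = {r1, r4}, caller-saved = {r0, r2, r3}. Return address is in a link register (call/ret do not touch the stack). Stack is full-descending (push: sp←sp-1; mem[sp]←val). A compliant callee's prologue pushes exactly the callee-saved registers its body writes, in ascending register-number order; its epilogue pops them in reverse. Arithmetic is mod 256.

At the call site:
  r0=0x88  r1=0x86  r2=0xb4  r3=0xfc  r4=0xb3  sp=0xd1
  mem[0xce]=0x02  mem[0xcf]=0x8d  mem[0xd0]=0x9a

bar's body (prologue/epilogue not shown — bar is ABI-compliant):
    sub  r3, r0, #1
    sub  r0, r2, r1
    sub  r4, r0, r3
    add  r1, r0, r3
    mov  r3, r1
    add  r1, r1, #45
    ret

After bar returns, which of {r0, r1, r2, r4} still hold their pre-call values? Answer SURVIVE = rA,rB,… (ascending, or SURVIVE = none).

SURVIVE = r1,r2,r4

prologue: push r1 -> mem[0xd0]=0x86, sp=0xd0
prologue: push r4 -> mem[0xcf]=0xb3, sp=0xcf
body[0] sub  r3, r0, #1 -> r3=0x87
body[1] sub  r0, r2, r1 -> r0=0x2e
body[2] sub  r4, r0, r3 -> r4=0xa7
body[3] add  r1, r0, r3 -> r1=0xb5
body[4] mov  r3, r1 -> r3=0xb5
body[5] add  r1, r1, #45 -> r1=0xe2
epilogue: pop r4=0xb3, sp=0xd0
epilogue: pop r1=0x86, sp=0xd1
r0: caller-saved, written=True
r1: callee-saved, written=True
r2: caller-saved, written=False
r4: callee-saved, written=True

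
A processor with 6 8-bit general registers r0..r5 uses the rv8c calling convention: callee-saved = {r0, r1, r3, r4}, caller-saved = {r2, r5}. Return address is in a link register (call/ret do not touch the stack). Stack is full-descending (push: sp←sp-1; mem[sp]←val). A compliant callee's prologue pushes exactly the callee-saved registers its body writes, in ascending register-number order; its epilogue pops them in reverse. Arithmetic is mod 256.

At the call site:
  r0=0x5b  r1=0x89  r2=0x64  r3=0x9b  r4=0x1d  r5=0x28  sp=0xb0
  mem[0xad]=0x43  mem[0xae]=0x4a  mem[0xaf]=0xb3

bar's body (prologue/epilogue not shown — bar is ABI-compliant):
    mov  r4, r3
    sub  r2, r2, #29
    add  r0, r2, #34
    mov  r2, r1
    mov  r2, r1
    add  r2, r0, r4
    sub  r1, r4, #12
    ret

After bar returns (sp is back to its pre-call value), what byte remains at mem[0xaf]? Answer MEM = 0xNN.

MEM = 0x5b

prologue: push r0 -> mem[0xaf]=0x5b, sp=0xaf
prologue: push r1 -> mem[0xae]=0x89, sp=0xae
prologue: push r4 -> mem[0xad]=0x1d, sp=0xad
body[0] mov  r4, r3 -> r4=0x9b
body[1] sub  r2, r2, #29 -> r2=0x47
body[2] add  r0, r2, #34 -> r0=0x69
body[3] mov  r2, r1 -> r2=0x89
body[4] mov  r2, r1 -> r2=0x89
body[5] add  r2, r0, r4 -> r2=0x04
body[6] sub  r1, r4, #12 -> r1=0x8f
epilogue: pop r4=0x1d, sp=0xae
epilogue: pop r1=0x89, sp=0xaf
epilogue: pop r0=0x5b, sp=0xb0
prologue pushed ['r0', 'r1', 'r4'] at ['0xaf', '0xae', '0xad']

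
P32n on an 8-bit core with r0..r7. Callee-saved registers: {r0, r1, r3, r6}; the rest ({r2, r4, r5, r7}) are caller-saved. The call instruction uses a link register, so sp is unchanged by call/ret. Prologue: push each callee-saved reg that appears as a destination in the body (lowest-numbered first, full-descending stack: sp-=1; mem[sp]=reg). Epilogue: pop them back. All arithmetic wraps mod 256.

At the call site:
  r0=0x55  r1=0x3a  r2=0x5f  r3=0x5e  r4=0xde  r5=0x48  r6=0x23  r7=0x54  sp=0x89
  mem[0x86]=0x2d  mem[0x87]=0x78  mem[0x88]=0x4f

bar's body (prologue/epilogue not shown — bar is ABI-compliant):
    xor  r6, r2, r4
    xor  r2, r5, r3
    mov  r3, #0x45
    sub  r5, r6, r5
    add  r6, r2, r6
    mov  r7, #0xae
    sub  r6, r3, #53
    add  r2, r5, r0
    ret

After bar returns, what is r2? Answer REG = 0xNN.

REG = 0x8e

prologue: push r3 → mem[0x88]=0x5e, sp=0x88
prologue: push r6 → mem[0x87]=0x23, sp=0x87
body[0] xor  r6, r2, r4 → r6=0x81
body[1] xor  r2, r5, r3 → r2=0x16
body[2] mov  r3, #0x45 → r3=0x45
body[3] sub  r5, r6, r5 → r5=0x39
body[4] add  r6, r2, r6 → r6=0x97
body[5] mov  r7, #0xae → r7=0xae
body[6] sub  r6, r3, #53 → r6=0x10
body[7] add  r2, r5, r0 → r2=0x8e
epilogue: pop r6=0x23, sp=0x88
epilogue: pop r3=0x5e, sp=0x89
r2 is caller-saved → body value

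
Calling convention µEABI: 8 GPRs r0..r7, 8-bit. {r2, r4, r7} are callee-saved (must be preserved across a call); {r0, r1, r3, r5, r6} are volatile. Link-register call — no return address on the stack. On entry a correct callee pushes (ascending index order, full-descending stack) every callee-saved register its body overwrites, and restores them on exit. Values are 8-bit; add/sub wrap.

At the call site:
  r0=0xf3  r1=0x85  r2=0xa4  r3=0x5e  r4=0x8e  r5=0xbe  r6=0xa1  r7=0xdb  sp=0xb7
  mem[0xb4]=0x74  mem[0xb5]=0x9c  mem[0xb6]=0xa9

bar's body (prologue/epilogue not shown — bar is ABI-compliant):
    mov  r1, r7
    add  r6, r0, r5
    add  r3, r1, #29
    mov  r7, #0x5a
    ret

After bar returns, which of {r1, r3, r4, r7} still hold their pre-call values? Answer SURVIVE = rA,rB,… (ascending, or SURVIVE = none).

prologue: push r7 → mem[0xb6]=0xdb, sp=0xb6
body[0] mov  r1, r7 → r1=0xdb
body[1] add  r6, r0, r5 → r6=0xb1
body[2] add  r3, r1, #29 → r3=0xf8
body[3] mov  r7, #0x5a → r7=0x5a
epilogue: pop r7=0xdb, sp=0xb7
r1: caller-saved, written=True
r3: caller-saved, written=True
r4: callee-saved, written=False
r7: callee-saved, written=True

SURVIVE = r4,r7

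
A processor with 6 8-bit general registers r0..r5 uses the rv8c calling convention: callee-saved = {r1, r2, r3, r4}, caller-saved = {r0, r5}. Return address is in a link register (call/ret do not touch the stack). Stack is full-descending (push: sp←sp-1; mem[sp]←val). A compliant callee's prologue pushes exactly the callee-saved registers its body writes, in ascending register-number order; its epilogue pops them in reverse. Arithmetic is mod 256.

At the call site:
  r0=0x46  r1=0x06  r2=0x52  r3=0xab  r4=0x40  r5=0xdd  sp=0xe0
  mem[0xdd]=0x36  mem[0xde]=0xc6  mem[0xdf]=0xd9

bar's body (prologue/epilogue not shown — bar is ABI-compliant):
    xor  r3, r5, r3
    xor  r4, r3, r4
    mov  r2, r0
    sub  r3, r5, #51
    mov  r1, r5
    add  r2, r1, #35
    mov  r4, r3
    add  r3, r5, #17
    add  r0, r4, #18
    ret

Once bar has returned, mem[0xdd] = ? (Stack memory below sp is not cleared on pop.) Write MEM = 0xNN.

MEM = 0xab

prologue: push r1 → mem[0xdf]=0x06, sp=0xdf
prologue: push r2 → mem[0xde]=0x52, sp=0xde
prologue: push r3 → mem[0xdd]=0xab, sp=0xdd
prologue: push r4 → mem[0xdc]=0x40, sp=0xdc
body[0] xor  r3, r5, r3 → r3=0x76
body[1] xor  r4, r3, r4 → r4=0x36
body[2] mov  r2, r0 → r2=0x46
body[3] sub  r3, r5, #51 → r3=0xaa
body[4] mov  r1, r5 → r1=0xdd
body[5] add  r2, r1, #35 → r2=0x00
body[6] mov  r4, r3 → r4=0xaa
body[7] add  r3, r5, #17 → r3=0xee
body[8] add  r0, r4, #18 → r0=0xbc
epilogue: pop r4=0x40, sp=0xdd
epilogue: pop r3=0xab, sp=0xde
epilogue: pop r2=0x52, sp=0xdf
epilogue: pop r1=0x06, sp=0xe0
prologue pushed ['r1', 'r2', 'r3', 'r4'] at ['0xdf', '0xde', '0xdd', '0xdc']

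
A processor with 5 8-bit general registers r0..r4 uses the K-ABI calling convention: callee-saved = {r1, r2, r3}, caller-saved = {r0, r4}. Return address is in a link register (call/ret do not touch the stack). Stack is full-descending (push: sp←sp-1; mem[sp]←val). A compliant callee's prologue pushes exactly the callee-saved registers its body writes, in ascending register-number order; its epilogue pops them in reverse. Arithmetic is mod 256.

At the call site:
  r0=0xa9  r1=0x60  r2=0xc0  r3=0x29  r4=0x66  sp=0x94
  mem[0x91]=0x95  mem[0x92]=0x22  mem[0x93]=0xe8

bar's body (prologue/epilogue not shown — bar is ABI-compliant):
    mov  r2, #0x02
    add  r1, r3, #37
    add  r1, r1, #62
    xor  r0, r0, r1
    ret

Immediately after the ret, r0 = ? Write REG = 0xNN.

REG = 0x25

prologue: push r1 -> mem[0x93]=0x60, sp=0x93
prologue: push r2 -> mem[0x92]=0xc0, sp=0x92
body[0] mov  r2, #0x02 -> r2=0x02
body[1] add  r1, r3, #37 -> r1=0x4e
body[2] add  r1, r1, #62 -> r1=0x8c
body[3] xor  r0, r0, r1 -> r0=0x25
epilogue: pop r2=0xc0, sp=0x93
epilogue: pop r1=0x60, sp=0x94
r0 is caller-saved -> body value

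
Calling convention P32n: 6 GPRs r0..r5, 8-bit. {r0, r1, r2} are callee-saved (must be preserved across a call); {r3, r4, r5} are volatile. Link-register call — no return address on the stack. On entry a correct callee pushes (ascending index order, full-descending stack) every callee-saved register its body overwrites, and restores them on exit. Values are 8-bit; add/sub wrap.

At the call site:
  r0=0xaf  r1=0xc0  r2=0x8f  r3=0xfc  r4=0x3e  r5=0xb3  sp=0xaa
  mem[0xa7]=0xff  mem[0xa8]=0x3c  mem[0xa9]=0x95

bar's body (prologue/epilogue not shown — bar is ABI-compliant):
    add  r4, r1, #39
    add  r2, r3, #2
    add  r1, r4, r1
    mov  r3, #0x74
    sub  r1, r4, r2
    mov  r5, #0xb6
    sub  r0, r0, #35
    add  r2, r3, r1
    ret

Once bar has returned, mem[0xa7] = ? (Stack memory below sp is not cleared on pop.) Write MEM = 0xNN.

prologue: push r0 -> mem[0xa9]=0xaf, sp=0xa9
prologue: push r1 -> mem[0xa8]=0xc0, sp=0xa8
prologue: push r2 -> mem[0xa7]=0x8f, sp=0xa7
body[0] add  r4, r1, #39 -> r4=0xe7
body[1] add  r2, r3, #2 -> r2=0xfe
body[2] add  r1, r4, r1 -> r1=0xa7
body[3] mov  r3, #0x74 -> r3=0x74
body[4] sub  r1, r4, r2 -> r1=0xe9
body[5] mov  r5, #0xb6 -> r5=0xb6
body[6] sub  r0, r0, #35 -> r0=0x8c
body[7] add  r2, r3, r1 -> r2=0x5d
epilogue: pop r2=0x8f, sp=0xa8
epilogue: pop r1=0xc0, sp=0xa9
epilogue: pop r0=0xaf, sp=0xaa
prologue pushed ['r0', 'r1', 'r2'] at ['0xa9', '0xa8', '0xa7']

MEM = 0x8f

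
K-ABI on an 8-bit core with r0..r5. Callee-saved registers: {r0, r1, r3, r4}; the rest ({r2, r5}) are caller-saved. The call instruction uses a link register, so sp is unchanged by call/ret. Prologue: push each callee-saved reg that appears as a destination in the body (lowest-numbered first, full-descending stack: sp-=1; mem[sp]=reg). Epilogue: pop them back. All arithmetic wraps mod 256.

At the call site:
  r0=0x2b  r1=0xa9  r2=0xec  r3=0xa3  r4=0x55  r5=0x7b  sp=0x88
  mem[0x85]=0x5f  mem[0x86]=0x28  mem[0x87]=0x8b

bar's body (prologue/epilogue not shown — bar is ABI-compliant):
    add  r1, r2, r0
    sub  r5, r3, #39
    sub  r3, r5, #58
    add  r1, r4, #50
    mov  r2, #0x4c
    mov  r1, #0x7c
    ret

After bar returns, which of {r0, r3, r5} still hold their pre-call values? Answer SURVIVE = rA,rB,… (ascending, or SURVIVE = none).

prologue: push r1 -> mem[0x87]=0xa9, sp=0x87
prologue: push r3 -> mem[0x86]=0xa3, sp=0x86
body[0] add  r1, r2, r0 -> r1=0x17
body[1] sub  r5, r3, #39 -> r5=0x7c
body[2] sub  r3, r5, #58 -> r3=0x42
body[3] add  r1, r4, #50 -> r1=0x87
body[4] mov  r2, #0x4c -> r2=0x4c
body[5] mov  r1, #0x7c -> r1=0x7c
epilogue: pop r3=0xa3, sp=0x87
epilogue: pop r1=0xa9, sp=0x88
r0: callee-saved, written=False
r3: callee-saved, written=True
r5: caller-saved, written=True

SURVIVE = r0,r3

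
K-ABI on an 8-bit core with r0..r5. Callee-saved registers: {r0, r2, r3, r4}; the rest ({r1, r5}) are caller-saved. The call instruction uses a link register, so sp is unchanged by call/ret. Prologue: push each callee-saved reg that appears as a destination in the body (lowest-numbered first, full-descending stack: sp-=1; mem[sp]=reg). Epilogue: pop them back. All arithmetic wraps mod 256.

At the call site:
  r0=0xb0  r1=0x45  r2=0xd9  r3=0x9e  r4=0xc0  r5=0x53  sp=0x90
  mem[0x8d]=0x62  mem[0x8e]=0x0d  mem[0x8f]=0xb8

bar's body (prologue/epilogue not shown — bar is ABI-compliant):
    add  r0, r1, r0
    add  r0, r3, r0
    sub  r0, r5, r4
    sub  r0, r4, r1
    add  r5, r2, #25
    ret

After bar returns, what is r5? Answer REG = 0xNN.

prologue: push r0 -> mem[0x8f]=0xb0, sp=0x8f
body[0] add  r0, r1, r0 -> r0=0xf5
body[1] add  r0, r3, r0 -> r0=0x93
body[2] sub  r0, r5, r4 -> r0=0x93
body[3] sub  r0, r4, r1 -> r0=0x7b
body[4] add  r5, r2, #25 -> r5=0xf2
epilogue: pop r0=0xb0, sp=0x90
r5 is caller-saved -> body value

REG = 0xf2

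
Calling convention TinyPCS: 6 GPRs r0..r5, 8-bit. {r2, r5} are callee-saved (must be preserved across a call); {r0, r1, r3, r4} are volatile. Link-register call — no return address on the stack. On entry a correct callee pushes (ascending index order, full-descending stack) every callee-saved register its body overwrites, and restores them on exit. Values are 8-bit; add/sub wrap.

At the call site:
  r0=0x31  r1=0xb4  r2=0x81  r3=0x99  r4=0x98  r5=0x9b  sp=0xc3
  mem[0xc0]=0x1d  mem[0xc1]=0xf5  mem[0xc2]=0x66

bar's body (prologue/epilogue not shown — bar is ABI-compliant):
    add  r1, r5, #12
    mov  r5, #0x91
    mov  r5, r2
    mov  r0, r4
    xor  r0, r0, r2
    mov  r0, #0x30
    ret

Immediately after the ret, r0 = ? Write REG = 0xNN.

prologue: push r5 → mem[0xc2]=0x9b, sp=0xc2
body[0] add  r1, r5, #12 → r1=0xa7
body[1] mov  r5, #0x91 → r5=0x91
body[2] mov  r5, r2 → r5=0x81
body[3] mov  r0, r4 → r0=0x98
body[4] xor  r0, r0, r2 → r0=0x19
body[5] mov  r0, #0x30 → r0=0x30
epilogue: pop r5=0x9b, sp=0xc3
r0 is caller-saved → body value

REG = 0x30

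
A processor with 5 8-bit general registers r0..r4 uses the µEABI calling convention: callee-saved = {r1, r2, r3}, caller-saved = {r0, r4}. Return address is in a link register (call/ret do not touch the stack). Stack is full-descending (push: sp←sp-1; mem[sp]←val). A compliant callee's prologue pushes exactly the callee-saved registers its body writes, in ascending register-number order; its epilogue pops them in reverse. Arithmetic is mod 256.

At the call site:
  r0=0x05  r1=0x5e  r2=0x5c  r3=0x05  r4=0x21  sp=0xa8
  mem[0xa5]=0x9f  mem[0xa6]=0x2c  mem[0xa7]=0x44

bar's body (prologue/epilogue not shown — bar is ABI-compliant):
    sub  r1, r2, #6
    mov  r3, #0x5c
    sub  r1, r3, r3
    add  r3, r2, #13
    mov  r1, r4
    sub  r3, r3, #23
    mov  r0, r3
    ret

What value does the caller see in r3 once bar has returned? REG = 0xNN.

prologue: push r1 → mem[0xa7]=0x5e, sp=0xa7
prologue: push r3 → mem[0xa6]=0x05, sp=0xa6
body[0] sub  r1, r2, #6 → r1=0x56
body[1] mov  r3, #0x5c → r3=0x5c
body[2] sub  r1, r3, r3 → r1=0x00
body[3] add  r3, r2, #13 → r3=0x69
body[4] mov  r1, r4 → r1=0x21
body[5] sub  r3, r3, #23 → r3=0x52
body[6] mov  r0, r3 → r0=0x52
epilogue: pop r3=0x05, sp=0xa7
epilogue: pop r1=0x5e, sp=0xa8
r3 is callee-saved → restored

REG = 0x05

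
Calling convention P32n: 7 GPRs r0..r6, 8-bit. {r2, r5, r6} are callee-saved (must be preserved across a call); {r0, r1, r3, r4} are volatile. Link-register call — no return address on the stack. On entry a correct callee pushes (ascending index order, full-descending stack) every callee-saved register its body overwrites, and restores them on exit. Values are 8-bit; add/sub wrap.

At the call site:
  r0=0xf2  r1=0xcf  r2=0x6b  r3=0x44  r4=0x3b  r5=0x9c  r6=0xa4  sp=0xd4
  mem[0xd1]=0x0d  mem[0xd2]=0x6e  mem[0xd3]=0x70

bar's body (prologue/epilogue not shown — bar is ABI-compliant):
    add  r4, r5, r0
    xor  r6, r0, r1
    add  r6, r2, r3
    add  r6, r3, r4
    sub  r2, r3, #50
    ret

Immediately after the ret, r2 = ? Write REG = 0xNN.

prologue: push r2 -> mem[0xd3]=0x6b, sp=0xd3
prologue: push r6 -> mem[0xd2]=0xa4, sp=0xd2
body[0] add  r4, r5, r0 -> r4=0x8e
body[1] xor  r6, r0, r1 -> r6=0x3d
body[2] add  r6, r2, r3 -> r6=0xaf
body[3] add  r6, r3, r4 -> r6=0xd2
body[4] sub  r2, r3, #50 -> r2=0x12
epilogue: pop r6=0xa4, sp=0xd3
epilogue: pop r2=0x6b, sp=0xd4
r2 is callee-saved -> restored

REG = 0x6b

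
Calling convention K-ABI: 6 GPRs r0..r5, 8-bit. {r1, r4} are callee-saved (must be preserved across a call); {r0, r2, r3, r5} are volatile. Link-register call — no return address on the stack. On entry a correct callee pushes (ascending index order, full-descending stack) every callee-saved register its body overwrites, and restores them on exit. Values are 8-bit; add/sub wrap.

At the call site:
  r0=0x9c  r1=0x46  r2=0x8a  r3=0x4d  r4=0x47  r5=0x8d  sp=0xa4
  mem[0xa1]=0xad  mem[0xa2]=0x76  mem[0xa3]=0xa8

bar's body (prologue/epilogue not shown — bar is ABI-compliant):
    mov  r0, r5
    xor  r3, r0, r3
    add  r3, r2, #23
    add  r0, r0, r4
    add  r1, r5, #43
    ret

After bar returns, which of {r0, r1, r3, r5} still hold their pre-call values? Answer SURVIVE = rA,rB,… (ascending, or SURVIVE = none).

SURVIVE = r1,r5

prologue: push r1 → mem[0xa3]=0x46, sp=0xa3
body[0] mov  r0, r5 → r0=0x8d
body[1] xor  r3, r0, r3 → r3=0xc0
body[2] add  r3, r2, #23 → r3=0xa1
body[3] add  r0, r0, r4 → r0=0xd4
body[4] add  r1, r5, #43 → r1=0xb8
epilogue: pop r1=0x46, sp=0xa4
r0: caller-saved, written=True
r1: callee-saved, written=True
r3: caller-saved, written=True
r5: caller-saved, written=False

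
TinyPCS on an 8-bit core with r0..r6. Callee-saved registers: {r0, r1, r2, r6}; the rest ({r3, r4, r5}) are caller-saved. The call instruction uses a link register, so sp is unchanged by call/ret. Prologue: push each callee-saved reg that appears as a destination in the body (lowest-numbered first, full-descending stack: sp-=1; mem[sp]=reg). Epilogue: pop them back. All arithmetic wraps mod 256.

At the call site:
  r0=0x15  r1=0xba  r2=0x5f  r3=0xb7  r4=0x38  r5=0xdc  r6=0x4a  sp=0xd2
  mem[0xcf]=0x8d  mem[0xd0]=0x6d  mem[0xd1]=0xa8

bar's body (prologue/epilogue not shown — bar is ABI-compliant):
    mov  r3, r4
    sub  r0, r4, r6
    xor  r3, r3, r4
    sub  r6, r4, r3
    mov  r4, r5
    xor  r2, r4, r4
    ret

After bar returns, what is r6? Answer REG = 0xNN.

prologue: push r0 → mem[0xd1]=0x15, sp=0xd1
prologue: push r2 → mem[0xd0]=0x5f, sp=0xd0
prologue: push r6 → mem[0xcf]=0x4a, sp=0xcf
body[0] mov  r3, r4 → r3=0x38
body[1] sub  r0, r4, r6 → r0=0xee
body[2] xor  r3, r3, r4 → r3=0x00
body[3] sub  r6, r4, r3 → r6=0x38
body[4] mov  r4, r5 → r4=0xdc
body[5] xor  r2, r4, r4 → r2=0x00
epilogue: pop r6=0x4a, sp=0xd0
epilogue: pop r2=0x5f, sp=0xd1
epilogue: pop r0=0x15, sp=0xd2
r6 is callee-saved → restored

REG = 0x4a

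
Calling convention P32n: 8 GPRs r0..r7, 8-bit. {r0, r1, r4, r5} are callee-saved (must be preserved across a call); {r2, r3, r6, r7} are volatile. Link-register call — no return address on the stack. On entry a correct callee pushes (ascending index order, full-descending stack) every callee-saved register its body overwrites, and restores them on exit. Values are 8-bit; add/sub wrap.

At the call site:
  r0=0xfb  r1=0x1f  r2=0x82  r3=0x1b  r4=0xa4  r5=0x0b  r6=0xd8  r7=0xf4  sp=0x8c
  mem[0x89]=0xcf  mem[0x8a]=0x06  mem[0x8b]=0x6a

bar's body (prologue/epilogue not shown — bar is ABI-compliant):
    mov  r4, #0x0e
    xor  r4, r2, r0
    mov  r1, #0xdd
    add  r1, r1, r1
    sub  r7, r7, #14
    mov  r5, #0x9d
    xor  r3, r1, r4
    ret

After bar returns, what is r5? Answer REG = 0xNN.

prologue: push r1 -> mem[0x8b]=0x1f, sp=0x8b
prologue: push r4 -> mem[0x8a]=0xa4, sp=0x8a
prologue: push r5 -> mem[0x89]=0x0b, sp=0x89
body[0] mov  r4, #0x0e -> r4=0x0e
body[1] xor  r4, r2, r0 -> r4=0x79
body[2] mov  r1, #0xdd -> r1=0xdd
body[3] add  r1, r1, r1 -> r1=0xba
body[4] sub  r7, r7, #14 -> r7=0xe6
body[5] mov  r5, #0x9d -> r5=0x9d
body[6] xor  r3, r1, r4 -> r3=0xc3
epilogue: pop r5=0x0b, sp=0x8a
epilogue: pop r4=0xa4, sp=0x8b
epilogue: pop r1=0x1f, sp=0x8c
r5 is callee-saved -> restored

REG = 0x0b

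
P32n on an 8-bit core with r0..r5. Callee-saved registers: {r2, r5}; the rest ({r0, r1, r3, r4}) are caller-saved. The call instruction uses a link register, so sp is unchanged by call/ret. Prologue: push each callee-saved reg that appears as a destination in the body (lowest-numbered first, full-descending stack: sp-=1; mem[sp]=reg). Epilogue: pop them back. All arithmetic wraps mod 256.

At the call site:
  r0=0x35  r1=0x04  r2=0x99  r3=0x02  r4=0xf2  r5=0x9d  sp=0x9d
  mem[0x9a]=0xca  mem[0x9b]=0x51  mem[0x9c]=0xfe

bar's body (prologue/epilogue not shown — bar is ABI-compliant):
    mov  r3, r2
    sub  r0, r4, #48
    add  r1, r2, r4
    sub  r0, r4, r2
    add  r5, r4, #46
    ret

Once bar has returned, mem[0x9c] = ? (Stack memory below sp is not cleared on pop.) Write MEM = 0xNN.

MEM = 0x9d

prologue: push r5 → mem[0x9c]=0x9d, sp=0x9c
body[0] mov  r3, r2 → r3=0x99
body[1] sub  r0, r4, #48 → r0=0xc2
body[2] add  r1, r2, r4 → r1=0x8b
body[3] sub  r0, r4, r2 → r0=0x59
body[4] add  r5, r4, #46 → r5=0x20
epilogue: pop r5=0x9d, sp=0x9d
prologue pushed ['r5'] at ['0x9c']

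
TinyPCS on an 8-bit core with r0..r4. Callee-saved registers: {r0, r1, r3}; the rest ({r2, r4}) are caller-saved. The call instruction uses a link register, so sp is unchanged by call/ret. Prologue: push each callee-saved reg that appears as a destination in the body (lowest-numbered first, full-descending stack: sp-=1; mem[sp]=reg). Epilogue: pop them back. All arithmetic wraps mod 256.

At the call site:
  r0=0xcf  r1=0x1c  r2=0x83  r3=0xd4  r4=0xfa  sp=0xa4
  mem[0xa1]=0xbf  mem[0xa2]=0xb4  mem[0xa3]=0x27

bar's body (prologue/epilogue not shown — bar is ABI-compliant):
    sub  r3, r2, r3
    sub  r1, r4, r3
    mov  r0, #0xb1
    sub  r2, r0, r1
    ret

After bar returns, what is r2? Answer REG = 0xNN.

REG = 0x66

prologue: push r0 -> mem[0xa3]=0xcf, sp=0xa3
prologue: push r1 -> mem[0xa2]=0x1c, sp=0xa2
prologue: push r3 -> mem[0xa1]=0xd4, sp=0xa1
body[0] sub  r3, r2, r3 -> r3=0xaf
body[1] sub  r1, r4, r3 -> r1=0x4b
body[2] mov  r0, #0xb1 -> r0=0xb1
body[3] sub  r2, r0, r1 -> r2=0x66
epilogue: pop r3=0xd4, sp=0xa2
epilogue: pop r1=0x1c, sp=0xa3
epilogue: pop r0=0xcf, sp=0xa4
r2 is caller-saved -> body value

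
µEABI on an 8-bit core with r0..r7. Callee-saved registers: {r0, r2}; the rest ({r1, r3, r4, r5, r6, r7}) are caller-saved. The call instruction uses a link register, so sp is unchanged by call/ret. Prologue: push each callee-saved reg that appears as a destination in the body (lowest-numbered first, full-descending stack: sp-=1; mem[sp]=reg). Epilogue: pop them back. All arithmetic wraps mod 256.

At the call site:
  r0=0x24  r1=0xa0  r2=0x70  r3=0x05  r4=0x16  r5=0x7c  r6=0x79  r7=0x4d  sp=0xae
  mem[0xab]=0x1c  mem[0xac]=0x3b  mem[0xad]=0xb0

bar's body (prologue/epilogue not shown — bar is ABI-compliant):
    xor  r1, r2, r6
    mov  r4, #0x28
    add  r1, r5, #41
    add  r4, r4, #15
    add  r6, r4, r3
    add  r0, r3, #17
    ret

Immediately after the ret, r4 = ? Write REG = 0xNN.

prologue: push r0 → mem[0xad]=0x24, sp=0xad
body[0] xor  r1, r2, r6 → r1=0x09
body[1] mov  r4, #0x28 → r4=0x28
body[2] add  r1, r5, #41 → r1=0xa5
body[3] add  r4, r4, #15 → r4=0x37
body[4] add  r6, r4, r3 → r6=0x3c
body[5] add  r0, r3, #17 → r0=0x16
epilogue: pop r0=0x24, sp=0xae
r4 is caller-saved → body value

REG = 0x37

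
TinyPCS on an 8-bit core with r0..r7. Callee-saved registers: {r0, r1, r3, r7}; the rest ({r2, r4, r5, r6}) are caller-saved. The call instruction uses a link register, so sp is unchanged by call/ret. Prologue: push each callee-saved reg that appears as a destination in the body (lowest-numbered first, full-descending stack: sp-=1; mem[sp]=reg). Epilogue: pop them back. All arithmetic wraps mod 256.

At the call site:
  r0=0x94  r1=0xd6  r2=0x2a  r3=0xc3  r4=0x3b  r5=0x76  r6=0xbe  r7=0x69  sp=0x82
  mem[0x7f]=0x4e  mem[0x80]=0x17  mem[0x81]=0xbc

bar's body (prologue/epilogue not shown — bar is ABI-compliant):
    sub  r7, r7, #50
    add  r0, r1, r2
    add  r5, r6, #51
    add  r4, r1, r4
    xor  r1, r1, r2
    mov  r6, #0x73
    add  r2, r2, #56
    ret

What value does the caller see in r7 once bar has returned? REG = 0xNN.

REG = 0x69

prologue: push r0 -> mem[0x81]=0x94, sp=0x81
prologue: push r1 -> mem[0x80]=0xd6, sp=0x80
prologue: push r7 -> mem[0x7f]=0x69, sp=0x7f
body[0] sub  r7, r7, #50 -> r7=0x37
body[1] add  r0, r1, r2 -> r0=0x00
body[2] add  r5, r6, #51 -> r5=0xf1
body[3] add  r4, r1, r4 -> r4=0x11
body[4] xor  r1, r1, r2 -> r1=0xfc
body[5] mov  r6, #0x73 -> r6=0x73
body[6] add  r2, r2, #56 -> r2=0x62
epilogue: pop r7=0x69, sp=0x80
epilogue: pop r1=0xd6, sp=0x81
epilogue: pop r0=0x94, sp=0x82
r7 is callee-saved -> restored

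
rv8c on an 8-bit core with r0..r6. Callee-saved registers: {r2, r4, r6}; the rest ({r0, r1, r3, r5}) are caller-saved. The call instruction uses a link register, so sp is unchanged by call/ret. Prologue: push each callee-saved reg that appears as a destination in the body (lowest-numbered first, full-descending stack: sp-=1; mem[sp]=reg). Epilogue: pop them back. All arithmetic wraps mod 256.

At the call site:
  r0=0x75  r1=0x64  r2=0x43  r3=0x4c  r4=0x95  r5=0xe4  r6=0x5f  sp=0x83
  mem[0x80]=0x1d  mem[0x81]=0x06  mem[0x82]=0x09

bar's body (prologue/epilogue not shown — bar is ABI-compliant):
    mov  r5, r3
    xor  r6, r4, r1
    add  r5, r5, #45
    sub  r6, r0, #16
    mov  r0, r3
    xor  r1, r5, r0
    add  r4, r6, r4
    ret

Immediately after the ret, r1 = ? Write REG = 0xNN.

REG = 0x35

prologue: push r4 -> mem[0x82]=0x95, sp=0x82
prologue: push r6 -> mem[0x81]=0x5f, sp=0x81
body[0] mov  r5, r3 -> r5=0x4c
body[1] xor  r6, r4, r1 -> r6=0xf1
body[2] add  r5, r5, #45 -> r5=0x79
body[3] sub  r6, r0, #16 -> r6=0x65
body[4] mov  r0, r3 -> r0=0x4c
body[5] xor  r1, r5, r0 -> r1=0x35
body[6] add  r4, r6, r4 -> r4=0xfa
epilogue: pop r6=0x5f, sp=0x82
epilogue: pop r4=0x95, sp=0x83
r1 is caller-saved -> body value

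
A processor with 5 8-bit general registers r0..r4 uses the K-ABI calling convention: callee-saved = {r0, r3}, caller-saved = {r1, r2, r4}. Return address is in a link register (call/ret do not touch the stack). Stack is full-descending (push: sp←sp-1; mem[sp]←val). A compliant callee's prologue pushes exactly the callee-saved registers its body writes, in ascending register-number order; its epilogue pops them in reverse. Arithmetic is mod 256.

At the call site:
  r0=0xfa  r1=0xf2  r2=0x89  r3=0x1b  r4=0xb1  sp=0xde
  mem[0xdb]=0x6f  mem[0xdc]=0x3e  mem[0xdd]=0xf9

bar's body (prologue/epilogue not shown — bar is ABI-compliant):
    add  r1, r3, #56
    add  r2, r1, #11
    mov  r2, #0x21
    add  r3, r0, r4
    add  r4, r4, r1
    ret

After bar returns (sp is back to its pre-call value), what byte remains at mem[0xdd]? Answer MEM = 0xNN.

MEM = 0x1b

prologue: push r3 → mem[0xdd]=0x1b, sp=0xdd
body[0] add  r1, r3, #56 → r1=0x53
body[1] add  r2, r1, #11 → r2=0x5e
body[2] mov  r2, #0x21 → r2=0x21
body[3] add  r3, r0, r4 → r3=0xab
body[4] add  r4, r4, r1 → r4=0x04
epilogue: pop r3=0x1b, sp=0xde
prologue pushed ['r3'] at ['0xdd']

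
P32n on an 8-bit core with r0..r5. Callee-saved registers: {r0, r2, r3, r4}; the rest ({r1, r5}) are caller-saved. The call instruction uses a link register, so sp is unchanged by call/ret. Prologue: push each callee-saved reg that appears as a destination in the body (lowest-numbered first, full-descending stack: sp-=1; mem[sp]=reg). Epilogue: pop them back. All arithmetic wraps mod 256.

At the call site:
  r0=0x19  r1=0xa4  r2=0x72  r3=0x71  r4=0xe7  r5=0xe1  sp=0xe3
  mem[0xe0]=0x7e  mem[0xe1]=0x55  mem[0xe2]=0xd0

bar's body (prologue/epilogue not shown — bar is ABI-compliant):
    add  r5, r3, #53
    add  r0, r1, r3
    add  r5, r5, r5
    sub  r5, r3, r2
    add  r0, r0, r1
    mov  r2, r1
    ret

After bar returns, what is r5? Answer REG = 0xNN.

REG = 0xff

prologue: push r0 -> mem[0xe2]=0x19, sp=0xe2
prologue: push r2 -> mem[0xe1]=0x72, sp=0xe1
body[0] add  r5, r3, #53 -> r5=0xa6
body[1] add  r0, r1, r3 -> r0=0x15
body[2] add  r5, r5, r5 -> r5=0x4c
body[3] sub  r5, r3, r2 -> r5=0xff
body[4] add  r0, r0, r1 -> r0=0xb9
body[5] mov  r2, r1 -> r2=0xa4
epilogue: pop r2=0x72, sp=0xe2
epilogue: pop r0=0x19, sp=0xe3
r5 is caller-saved -> body value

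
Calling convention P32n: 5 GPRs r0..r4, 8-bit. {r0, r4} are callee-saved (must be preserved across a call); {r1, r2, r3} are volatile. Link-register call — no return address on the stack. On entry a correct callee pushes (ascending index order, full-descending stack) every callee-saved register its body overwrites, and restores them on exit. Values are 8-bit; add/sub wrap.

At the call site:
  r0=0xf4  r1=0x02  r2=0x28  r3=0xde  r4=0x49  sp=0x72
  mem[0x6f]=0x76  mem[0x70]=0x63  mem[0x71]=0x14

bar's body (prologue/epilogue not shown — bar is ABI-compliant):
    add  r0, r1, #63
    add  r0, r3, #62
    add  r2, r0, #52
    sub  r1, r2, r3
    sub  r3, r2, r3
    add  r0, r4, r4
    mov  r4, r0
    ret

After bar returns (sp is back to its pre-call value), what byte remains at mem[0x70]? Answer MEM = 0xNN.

MEM = 0x49

prologue: push r0 → mem[0x71]=0xf4, sp=0x71
prologue: push r4 → mem[0x70]=0x49, sp=0x70
body[0] add  r0, r1, #63 → r0=0x41
body[1] add  r0, r3, #62 → r0=0x1c
body[2] add  r2, r0, #52 → r2=0x50
body[3] sub  r1, r2, r3 → r1=0x72
body[4] sub  r3, r2, r3 → r3=0x72
body[5] add  r0, r4, r4 → r0=0x92
body[6] mov  r4, r0 → r4=0x92
epilogue: pop r4=0x49, sp=0x71
epilogue: pop r0=0xf4, sp=0x72
prologue pushed ['r0', 'r4'] at ['0x71', '0x70']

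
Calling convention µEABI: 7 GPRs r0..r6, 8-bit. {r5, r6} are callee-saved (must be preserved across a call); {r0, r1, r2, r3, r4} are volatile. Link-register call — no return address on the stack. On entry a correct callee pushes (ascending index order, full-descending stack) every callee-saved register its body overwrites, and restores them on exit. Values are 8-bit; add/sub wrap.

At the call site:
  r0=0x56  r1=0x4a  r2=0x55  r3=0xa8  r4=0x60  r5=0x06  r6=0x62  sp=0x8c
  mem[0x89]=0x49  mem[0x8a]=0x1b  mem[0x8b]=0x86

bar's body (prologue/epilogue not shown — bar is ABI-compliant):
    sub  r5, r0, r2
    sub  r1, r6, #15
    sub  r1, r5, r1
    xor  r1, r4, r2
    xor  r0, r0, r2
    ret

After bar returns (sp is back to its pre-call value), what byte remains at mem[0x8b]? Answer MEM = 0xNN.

prologue: push r5 -> mem[0x8b]=0x06, sp=0x8b
body[0] sub  r5, r0, r2 -> r5=0x01
body[1] sub  r1, r6, #15 -> r1=0x53
body[2] sub  r1, r5, r1 -> r1=0xae
body[3] xor  r1, r4, r2 -> r1=0x35
body[4] xor  r0, r0, r2 -> r0=0x03
epilogue: pop r5=0x06, sp=0x8c
prologue pushed ['r5'] at ['0x8b']

MEM = 0x06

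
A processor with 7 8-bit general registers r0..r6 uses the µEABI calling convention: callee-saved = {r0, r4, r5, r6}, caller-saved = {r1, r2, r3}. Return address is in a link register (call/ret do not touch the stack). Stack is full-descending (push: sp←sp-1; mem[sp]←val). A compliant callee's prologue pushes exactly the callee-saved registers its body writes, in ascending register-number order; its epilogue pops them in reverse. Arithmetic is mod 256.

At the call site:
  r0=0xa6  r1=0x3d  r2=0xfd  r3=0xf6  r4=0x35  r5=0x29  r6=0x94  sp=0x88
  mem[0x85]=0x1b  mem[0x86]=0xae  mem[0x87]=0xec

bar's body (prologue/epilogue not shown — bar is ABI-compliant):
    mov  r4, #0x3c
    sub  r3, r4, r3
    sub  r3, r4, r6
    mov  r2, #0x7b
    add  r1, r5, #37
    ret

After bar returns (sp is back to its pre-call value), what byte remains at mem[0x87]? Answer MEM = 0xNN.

prologue: push r4 -> mem[0x87]=0x35, sp=0x87
body[0] mov  r4, #0x3c -> r4=0x3c
body[1] sub  r3, r4, r3 -> r3=0x46
body[2] sub  r3, r4, r6 -> r3=0xa8
body[3] mov  r2, #0x7b -> r2=0x7b
body[4] add  r1, r5, #37 -> r1=0x4e
epilogue: pop r4=0x35, sp=0x88
prologue pushed ['r4'] at ['0x87']

MEM = 0x35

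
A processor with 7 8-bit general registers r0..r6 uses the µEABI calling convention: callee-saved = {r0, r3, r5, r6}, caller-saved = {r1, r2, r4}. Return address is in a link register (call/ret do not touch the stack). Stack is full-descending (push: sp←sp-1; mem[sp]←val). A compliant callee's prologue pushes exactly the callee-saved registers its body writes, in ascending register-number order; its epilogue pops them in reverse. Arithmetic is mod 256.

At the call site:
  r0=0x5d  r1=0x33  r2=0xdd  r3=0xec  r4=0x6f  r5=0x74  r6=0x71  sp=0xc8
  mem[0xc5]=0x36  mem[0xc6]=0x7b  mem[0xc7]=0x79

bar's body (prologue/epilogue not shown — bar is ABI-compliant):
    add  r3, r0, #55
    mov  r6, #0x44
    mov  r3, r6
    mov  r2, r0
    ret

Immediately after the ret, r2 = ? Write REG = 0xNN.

prologue: push r3 → mem[0xc7]=0xec, sp=0xc7
prologue: push r6 → mem[0xc6]=0x71, sp=0xc6
body[0] add  r3, r0, #55 → r3=0x94
body[1] mov  r6, #0x44 → r6=0x44
body[2] mov  r3, r6 → r3=0x44
body[3] mov  r2, r0 → r2=0x5d
epilogue: pop r6=0x71, sp=0xc7
epilogue: pop r3=0xec, sp=0xc8
r2 is caller-saved → body value

REG = 0x5d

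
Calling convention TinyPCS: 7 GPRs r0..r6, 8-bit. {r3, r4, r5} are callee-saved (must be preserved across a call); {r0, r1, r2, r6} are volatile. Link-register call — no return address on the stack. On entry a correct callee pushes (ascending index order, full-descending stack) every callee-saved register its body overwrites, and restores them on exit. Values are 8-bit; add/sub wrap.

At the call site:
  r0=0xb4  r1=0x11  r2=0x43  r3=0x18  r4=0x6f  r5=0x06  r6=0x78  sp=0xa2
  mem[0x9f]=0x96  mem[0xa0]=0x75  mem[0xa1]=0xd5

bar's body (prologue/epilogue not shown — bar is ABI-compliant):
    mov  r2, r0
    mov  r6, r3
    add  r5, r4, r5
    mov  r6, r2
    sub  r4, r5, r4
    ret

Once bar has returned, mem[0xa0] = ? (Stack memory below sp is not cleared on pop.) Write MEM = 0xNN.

prologue: push r4 -> mem[0xa1]=0x6f, sp=0xa1
prologue: push r5 -> mem[0xa0]=0x06, sp=0xa0
body[0] mov  r2, r0 -> r2=0xb4
body[1] mov  r6, r3 -> r6=0x18
body[2] add  r5, r4, r5 -> r5=0x75
body[3] mov  r6, r2 -> r6=0xb4
body[4] sub  r4, r5, r4 -> r4=0x06
epilogue: pop r5=0x06, sp=0xa1
epilogue: pop r4=0x6f, sp=0xa2
prologue pushed ['r4', 'r5'] at ['0xa1', '0xa0']

MEM = 0x06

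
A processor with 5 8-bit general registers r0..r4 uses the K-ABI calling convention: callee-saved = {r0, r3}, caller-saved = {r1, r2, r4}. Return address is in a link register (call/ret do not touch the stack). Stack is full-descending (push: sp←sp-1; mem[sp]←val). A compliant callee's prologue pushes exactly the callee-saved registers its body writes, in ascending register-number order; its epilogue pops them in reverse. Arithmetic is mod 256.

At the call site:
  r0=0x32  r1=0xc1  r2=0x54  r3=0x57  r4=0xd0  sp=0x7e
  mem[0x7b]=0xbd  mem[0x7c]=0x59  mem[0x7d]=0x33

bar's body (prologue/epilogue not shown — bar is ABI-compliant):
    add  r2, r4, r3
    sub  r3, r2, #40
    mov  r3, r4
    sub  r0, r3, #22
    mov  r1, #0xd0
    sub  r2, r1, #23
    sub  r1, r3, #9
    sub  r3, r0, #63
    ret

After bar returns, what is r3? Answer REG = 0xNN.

REG = 0x57

prologue: push r0 -> mem[0x7d]=0x32, sp=0x7d
prologue: push r3 -> mem[0x7c]=0x57, sp=0x7c
body[0] add  r2, r4, r3 -> r2=0x27
body[1] sub  r3, r2, #40 -> r3=0xff
body[2] mov  r3, r4 -> r3=0xd0
body[3] sub  r0, r3, #22 -> r0=0xba
body[4] mov  r1, #0xd0 -> r1=0xd0
body[5] sub  r2, r1, #23 -> r2=0xb9
body[6] sub  r1, r3, #9 -> r1=0xc7
body[7] sub  r3, r0, #63 -> r3=0x7b
epilogue: pop r3=0x57, sp=0x7d
epilogue: pop r0=0x32, sp=0x7e
r3 is callee-saved -> restored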